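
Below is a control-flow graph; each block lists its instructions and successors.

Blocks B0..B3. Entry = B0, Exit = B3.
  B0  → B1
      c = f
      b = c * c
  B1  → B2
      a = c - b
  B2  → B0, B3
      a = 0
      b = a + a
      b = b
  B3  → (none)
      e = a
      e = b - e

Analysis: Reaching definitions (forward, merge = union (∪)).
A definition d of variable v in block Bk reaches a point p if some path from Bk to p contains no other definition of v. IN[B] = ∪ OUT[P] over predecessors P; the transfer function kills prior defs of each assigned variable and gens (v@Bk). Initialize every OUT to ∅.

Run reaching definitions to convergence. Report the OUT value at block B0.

Answer: {a@B2, b@B0, c@B0}

Trace:
Per-block solution:
  B0:  IN={a@B2, b@B2, c@B0}  OUT={a@B2, b@B0, c@B0}
  B1:  IN={a@B2, b@B0, c@B0}  OUT={a@B1, b@B0, c@B0}
  B2:  IN={a@B1, b@B0, c@B0}  OUT={a@B2, b@B2, c@B0}
  B3:  IN={a@B2, b@B2, c@B0}  OUT={a@B2, b@B2, c@B0, e@B3}

Merge at B0 (entry node, so the boundary value {} is joined with the incoming edge(s)): IN[B0] = {} ⊔ OUT[B2] = {a@B2, b@B2, c@B0}
Applying B0's transfer function to that IN value gives OUT[B0] (row B0 above).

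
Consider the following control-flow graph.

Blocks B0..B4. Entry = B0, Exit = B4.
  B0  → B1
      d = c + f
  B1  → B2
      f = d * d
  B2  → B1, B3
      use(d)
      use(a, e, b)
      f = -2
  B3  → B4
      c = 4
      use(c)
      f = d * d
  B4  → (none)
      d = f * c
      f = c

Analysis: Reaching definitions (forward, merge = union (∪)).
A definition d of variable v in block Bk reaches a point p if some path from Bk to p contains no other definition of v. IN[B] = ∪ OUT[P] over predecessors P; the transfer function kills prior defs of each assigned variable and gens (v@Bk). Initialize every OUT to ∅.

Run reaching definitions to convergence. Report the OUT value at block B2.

Answer: {d@B0, f@B2}

Working:
Converged values:
  B0: | IN={} | OUT={d@B0}
  B1: | IN={d@B0, f@B2} | OUT={d@B0, f@B1}
  B2: | IN={d@B0, f@B1} | OUT={d@B0, f@B2}
  B3: | IN={d@B0, f@B2} | OUT={c@B3, d@B0, f@B3}
  B4: | IN={c@B3, d@B0, f@B3} | OUT={c@B3, d@B4, f@B4}

Merge at B2: IN[B2] = OUT[B1] = {d@B0, f@B1}
Applying B2's transfer function to that IN value gives OUT[B2] (row B2 above).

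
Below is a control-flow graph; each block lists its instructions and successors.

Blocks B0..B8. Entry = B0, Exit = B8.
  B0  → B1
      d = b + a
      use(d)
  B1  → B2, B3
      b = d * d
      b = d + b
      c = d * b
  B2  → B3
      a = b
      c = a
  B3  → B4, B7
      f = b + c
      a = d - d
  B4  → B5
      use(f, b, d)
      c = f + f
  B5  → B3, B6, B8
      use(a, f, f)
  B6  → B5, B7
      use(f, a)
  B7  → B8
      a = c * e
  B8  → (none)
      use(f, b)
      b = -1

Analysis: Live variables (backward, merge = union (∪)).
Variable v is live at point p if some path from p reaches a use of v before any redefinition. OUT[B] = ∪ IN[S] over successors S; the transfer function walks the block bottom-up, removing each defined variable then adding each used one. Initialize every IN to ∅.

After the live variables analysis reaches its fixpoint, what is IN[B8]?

Fixpoint table:
  B0: | IN={a, b, e} | OUT={d, e}
  B1: | IN={d, e} | OUT={b, c, d, e}
  B2: | IN={b, d, e} | OUT={b, c, d, e}
  B3: | IN={b, c, d, e} | OUT={a, b, c, d, e, f}
  B4: | IN={a, b, d, e, f} | OUT={a, b, c, d, e, f}
  B5: | IN={a, b, c, d, e, f} | OUT={a, b, c, d, e, f}
  B6: | IN={a, b, c, d, e, f} | OUT={a, b, c, d, e, f}
  B7: | IN={b, c, e, f} | OUT={b, f}
  B8: | IN={b, f} | OUT={}

B8 is the boundary node: OUT[B8] = {}
Applying B8's transfer function to that OUT value gives IN[B8] (row B8 above).

Answer: {b, f}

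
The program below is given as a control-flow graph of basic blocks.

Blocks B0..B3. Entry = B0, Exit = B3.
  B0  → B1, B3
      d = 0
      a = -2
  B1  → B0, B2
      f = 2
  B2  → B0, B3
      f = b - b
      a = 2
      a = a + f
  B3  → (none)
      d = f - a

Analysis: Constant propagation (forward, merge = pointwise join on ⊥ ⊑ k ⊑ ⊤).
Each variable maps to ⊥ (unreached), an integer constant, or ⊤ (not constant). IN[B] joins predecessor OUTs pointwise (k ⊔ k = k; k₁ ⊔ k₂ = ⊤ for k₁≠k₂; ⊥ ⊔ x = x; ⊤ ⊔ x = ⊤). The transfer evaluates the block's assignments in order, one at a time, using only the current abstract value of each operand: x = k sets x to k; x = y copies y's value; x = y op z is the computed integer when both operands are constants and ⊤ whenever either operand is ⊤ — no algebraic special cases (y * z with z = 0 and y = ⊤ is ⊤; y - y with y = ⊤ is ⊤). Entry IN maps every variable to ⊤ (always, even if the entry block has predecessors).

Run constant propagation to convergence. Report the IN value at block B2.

Answer: {a: -2, b: ⊤, c: ⊤, d: 0, e: ⊤, f: 2}

Trace:
Converged values:
  B0:   IN=(all ⊤)   OUT={a:-2, d:0; rest ⊤}
  B1:   IN={a:-2, d:0; rest ⊤}   OUT={a:-2, d:0, f:2; rest ⊤}
  B2:   IN={a:-2, d:0, f:2; rest ⊤}   OUT={d:0; rest ⊤}
  B3:   IN={d:0; rest ⊤}   OUT=(all ⊤)

Merge at B2: IN[B2] = OUT[B1] = {a: -2, b: ⊤, c: ⊤, d: 0, e: ⊤, f: 2}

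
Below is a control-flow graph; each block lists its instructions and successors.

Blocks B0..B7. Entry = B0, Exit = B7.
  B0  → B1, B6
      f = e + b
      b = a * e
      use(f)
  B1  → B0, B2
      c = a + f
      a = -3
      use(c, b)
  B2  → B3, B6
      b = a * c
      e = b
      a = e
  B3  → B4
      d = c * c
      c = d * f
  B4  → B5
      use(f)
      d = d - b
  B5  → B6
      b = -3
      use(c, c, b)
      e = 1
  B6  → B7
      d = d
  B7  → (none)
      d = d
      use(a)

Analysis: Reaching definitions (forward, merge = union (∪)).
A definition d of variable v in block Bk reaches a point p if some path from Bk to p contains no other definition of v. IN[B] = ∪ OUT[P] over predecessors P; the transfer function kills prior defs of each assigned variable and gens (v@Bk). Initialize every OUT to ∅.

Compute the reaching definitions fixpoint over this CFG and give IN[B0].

Fixpoint table:
  B0: | IN={a@B1, b@B0, c@B1, f@B0} | OUT={a@B1, b@B0, c@B1, f@B0}
  B1: | IN={a@B1, b@B0, c@B1, f@B0} | OUT={a@B1, b@B0, c@B1, f@B0}
  B2: | IN={a@B1, b@B0, c@B1, f@B0} | OUT={a@B2, b@B2, c@B1, e@B2, f@B0}
  B3: | IN={a@B2, b@B2, c@B1, e@B2, f@B0} | OUT={a@B2, b@B2, c@B3, d@B3, e@B2, f@B0}
  B4: | IN={a@B2, b@B2, c@B3, d@B3, e@B2, f@B0} | OUT={a@B2, b@B2, c@B3, d@B4, e@B2, f@B0}
  B5: | IN={a@B2, b@B2, c@B3, d@B4, e@B2, f@B0} | OUT={a@B2, b@B5, c@B3, d@B4, e@B5, f@B0}
  B6: | IN={a@B1, a@B2, b@B0, b@B2, b@B5, c@B1, c@B3, d@B4, e@B2, e@B5, f@B0} | OUT={a@B1, a@B2, b@B0, b@B2, b@B5, c@B1, c@B3, d@B6, e@B2, e@B5, f@B0}
  B7: | IN={a@B1, a@B2, b@B0, b@B2, b@B5, c@B1, c@B3, d@B6, e@B2, e@B5, f@B0} | OUT={a@B1, a@B2, b@B0, b@B2, b@B5, c@B1, c@B3, d@B7, e@B2, e@B5, f@B0}

Merge at B0 (entry node, so the boundary value {} is joined with the incoming edge(s)): IN[B0] = {} ⊔ OUT[B1] = {a@B1, b@B0, c@B1, f@B0}

Answer: {a@B1, b@B0, c@B1, f@B0}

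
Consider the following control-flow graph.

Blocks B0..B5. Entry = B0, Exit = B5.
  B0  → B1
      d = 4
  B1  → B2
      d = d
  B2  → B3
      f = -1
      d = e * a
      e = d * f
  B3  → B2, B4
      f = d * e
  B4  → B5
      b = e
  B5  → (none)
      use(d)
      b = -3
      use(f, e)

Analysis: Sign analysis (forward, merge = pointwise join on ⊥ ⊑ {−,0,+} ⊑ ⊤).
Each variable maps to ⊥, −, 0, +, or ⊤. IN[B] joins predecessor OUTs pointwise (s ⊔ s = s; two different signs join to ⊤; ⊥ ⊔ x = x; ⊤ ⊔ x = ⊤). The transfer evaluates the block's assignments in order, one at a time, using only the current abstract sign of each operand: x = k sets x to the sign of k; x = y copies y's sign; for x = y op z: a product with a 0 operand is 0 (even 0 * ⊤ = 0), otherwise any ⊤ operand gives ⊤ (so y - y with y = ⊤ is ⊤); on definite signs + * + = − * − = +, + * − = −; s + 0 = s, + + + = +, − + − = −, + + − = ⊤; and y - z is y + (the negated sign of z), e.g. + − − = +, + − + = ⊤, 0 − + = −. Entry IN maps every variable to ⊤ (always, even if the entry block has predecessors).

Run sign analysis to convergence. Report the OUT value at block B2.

Answer: {a: ⊤, b: ⊤, c: ⊤, d: ⊤, e: ⊤, f: -}

Derivation:
Fixpoint table:
  B0: | IN=(all ⊤) | OUT={d:+; rest ⊤}
  B1: | IN={d:+; rest ⊤} | OUT={d:+; rest ⊤}
  B2: | IN=(all ⊤) | OUT={f:-; rest ⊤}
  B3: | IN={f:-; rest ⊤} | OUT=(all ⊤)
  B4: | IN=(all ⊤) | OUT=(all ⊤)
  B5: | IN=(all ⊤) | OUT={b:-; rest ⊤}

Merge at B2: IN[B2] = OUT[B1] ⊔ OUT[B3] = {a: ⊤, b: ⊤, c: ⊤, d: ⊤, e: ⊤, f: ⊤}
Applying B2's transfer function to that IN value gives OUT[B2] (row B2 above).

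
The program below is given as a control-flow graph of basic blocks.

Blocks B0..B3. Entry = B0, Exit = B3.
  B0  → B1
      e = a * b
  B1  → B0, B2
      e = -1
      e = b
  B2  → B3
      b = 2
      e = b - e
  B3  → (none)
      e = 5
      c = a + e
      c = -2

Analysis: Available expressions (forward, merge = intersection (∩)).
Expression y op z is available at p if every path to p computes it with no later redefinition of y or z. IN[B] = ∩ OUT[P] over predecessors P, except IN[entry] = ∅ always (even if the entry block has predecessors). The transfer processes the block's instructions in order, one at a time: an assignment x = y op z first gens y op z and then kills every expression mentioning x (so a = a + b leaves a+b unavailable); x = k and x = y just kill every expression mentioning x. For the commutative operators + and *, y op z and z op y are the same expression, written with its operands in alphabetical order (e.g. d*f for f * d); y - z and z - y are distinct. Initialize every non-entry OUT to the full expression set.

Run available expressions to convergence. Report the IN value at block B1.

Converged values:
  B0: | IN={} | OUT={a*b}
  B1: | IN={a*b} | OUT={a*b}
  B2: | IN={a*b} | OUT={}
  B3: | IN={} | OUT={a+e}

Merge at B1: IN[B1] = OUT[B0] = {a*b}

Answer: {a*b}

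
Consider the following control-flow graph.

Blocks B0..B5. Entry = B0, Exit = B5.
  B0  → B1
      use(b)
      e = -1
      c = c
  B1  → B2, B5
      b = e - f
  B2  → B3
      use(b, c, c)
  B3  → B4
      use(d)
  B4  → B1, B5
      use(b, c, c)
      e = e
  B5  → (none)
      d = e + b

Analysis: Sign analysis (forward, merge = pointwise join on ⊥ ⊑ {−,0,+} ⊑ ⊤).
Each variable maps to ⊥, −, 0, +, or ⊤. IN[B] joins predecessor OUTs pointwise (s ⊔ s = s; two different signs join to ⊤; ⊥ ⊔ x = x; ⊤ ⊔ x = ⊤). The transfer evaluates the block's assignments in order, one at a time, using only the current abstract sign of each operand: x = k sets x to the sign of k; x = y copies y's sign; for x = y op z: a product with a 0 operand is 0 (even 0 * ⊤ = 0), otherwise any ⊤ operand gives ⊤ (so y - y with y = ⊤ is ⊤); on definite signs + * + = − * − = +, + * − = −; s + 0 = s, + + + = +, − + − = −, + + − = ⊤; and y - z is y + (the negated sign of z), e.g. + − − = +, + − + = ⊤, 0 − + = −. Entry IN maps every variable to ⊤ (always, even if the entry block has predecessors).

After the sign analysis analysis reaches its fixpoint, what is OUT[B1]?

Answer: {a: ⊤, b: ⊤, c: ⊤, d: ⊤, e: -, f: ⊤}

Derivation:
Converged values:
  B0:   IN=(all ⊤)   OUT={e:-; rest ⊤}
  B1:   IN={e:-; rest ⊤}   OUT={e:-; rest ⊤}
  B2:   IN={e:-; rest ⊤}   OUT={e:-; rest ⊤}
  B3:   IN={e:-; rest ⊤}   OUT={e:-; rest ⊤}
  B4:   IN={e:-; rest ⊤}   OUT={e:-; rest ⊤}
  B5:   IN={e:-; rest ⊤}   OUT={e:-; rest ⊤}

Merge at B1: IN[B1] = OUT[B0] ⊔ OUT[B4] = {a: ⊤, b: ⊤, c: ⊤, d: ⊤, e: -, f: ⊤}
Applying B1's transfer function to that IN value gives OUT[B1] (row B1 above).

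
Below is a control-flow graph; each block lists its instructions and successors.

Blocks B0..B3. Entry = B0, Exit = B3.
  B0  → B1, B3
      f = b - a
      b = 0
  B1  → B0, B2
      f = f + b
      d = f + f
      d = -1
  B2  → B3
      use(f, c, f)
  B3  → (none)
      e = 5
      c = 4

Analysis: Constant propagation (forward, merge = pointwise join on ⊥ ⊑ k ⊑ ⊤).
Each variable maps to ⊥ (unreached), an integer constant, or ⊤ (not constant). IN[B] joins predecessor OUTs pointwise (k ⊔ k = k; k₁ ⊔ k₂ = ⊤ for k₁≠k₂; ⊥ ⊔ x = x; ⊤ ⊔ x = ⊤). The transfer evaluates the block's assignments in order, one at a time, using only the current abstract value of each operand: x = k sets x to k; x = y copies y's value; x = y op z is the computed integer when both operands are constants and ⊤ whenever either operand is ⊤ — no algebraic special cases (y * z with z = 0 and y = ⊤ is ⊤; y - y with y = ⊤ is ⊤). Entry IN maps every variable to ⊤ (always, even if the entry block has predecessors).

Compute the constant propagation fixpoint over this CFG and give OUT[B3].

Answer: {a: ⊤, b: 0, c: 4, d: ⊤, e: 5, f: ⊤}

Derivation:
Converged values:
  B0: | IN=(all ⊤) | OUT={b:0; rest ⊤}
  B1: | IN={b:0; rest ⊤} | OUT={b:0, d:-1; rest ⊤}
  B2: | IN={b:0, d:-1; rest ⊤} | OUT={b:0, d:-1; rest ⊤}
  B3: | IN={b:0; rest ⊤} | OUT={b:0, c:4, e:5; rest ⊤}

Merge at B3: IN[B3] = OUT[B0] ⊔ OUT[B2] = {a: ⊤, b: 0, c: ⊤, d: ⊤, e: ⊤, f: ⊤}
Applying B3's transfer function to that IN value gives OUT[B3] (row B3 above).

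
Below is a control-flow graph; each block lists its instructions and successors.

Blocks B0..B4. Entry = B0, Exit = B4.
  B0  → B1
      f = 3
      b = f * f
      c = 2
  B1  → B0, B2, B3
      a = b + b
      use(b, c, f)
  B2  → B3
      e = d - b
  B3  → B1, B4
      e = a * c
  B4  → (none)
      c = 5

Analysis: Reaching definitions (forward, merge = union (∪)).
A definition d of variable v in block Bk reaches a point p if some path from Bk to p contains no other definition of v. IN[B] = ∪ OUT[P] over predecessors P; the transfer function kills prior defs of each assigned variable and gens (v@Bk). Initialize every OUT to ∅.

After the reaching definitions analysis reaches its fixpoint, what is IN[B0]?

Converged values:
  B0: | IN={a@B1, b@B0, c@B0, e@B3, f@B0} | OUT={a@B1, b@B0, c@B0, e@B3, f@B0}
  B1: | IN={a@B1, b@B0, c@B0, e@B3, f@B0} | OUT={a@B1, b@B0, c@B0, e@B3, f@B0}
  B2: | IN={a@B1, b@B0, c@B0, e@B3, f@B0} | OUT={a@B1, b@B0, c@B0, e@B2, f@B0}
  B3: | IN={a@B1, b@B0, c@B0, e@B2, e@B3, f@B0} | OUT={a@B1, b@B0, c@B0, e@B3, f@B0}
  B4: | IN={a@B1, b@B0, c@B0, e@B3, f@B0} | OUT={a@B1, b@B0, c@B4, e@B3, f@B0}

Merge at B0 (entry node, so the boundary value {} is joined with the incoming edge(s)): IN[B0] = {} ⊔ OUT[B1] = {a@B1, b@B0, c@B0, e@B3, f@B0}

Answer: {a@B1, b@B0, c@B0, e@B3, f@B0}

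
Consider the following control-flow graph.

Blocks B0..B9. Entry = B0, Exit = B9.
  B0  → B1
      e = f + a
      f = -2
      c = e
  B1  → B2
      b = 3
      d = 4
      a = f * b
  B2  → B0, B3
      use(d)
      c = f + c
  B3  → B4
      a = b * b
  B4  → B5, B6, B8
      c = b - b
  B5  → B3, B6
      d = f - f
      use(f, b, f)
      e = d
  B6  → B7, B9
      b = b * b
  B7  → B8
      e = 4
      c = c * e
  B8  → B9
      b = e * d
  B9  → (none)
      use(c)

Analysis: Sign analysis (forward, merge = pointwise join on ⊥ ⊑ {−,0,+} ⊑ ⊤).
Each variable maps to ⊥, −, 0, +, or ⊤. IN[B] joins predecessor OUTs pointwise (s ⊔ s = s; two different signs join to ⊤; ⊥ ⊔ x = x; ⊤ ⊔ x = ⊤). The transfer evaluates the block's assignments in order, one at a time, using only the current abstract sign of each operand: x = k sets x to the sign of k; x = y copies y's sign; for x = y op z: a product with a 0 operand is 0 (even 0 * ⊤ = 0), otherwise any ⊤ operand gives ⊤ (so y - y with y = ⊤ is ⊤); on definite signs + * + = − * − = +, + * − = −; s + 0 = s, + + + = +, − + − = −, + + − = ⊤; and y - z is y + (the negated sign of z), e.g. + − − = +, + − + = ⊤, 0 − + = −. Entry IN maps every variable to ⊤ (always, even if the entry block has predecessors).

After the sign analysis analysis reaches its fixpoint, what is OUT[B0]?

Answer: {a: ⊤, b: ⊤, c: ⊤, d: ⊤, e: ⊤, f: -}

Working:
Fixpoint table:
  B0:  IN=(all ⊤)  OUT={f:-; rest ⊤}
  B1:  IN={f:-; rest ⊤}  OUT={a:-, b:+, d:+, f:-; rest ⊤}
  B2:  IN={a:-, b:+, d:+, f:-; rest ⊤}  OUT={a:-, b:+, d:+, f:-; rest ⊤}
  B3:  IN={b:+, f:-; rest ⊤}  OUT={a:+, b:+, f:-; rest ⊤}
  B4:  IN={a:+, b:+, f:-; rest ⊤}  OUT={a:+, b:+, f:-; rest ⊤}
  B5:  IN={a:+, b:+, f:-; rest ⊤}  OUT={a:+, b:+, f:-; rest ⊤}
  B6:  IN={a:+, b:+, f:-; rest ⊤}  OUT={a:+, b:+, f:-; rest ⊤}
  B7:  IN={a:+, b:+, f:-; rest ⊤}  OUT={a:+, b:+, e:+, f:-; rest ⊤}
  B8:  IN={a:+, b:+, f:-; rest ⊤}  OUT={a:+, f:-; rest ⊤}
  B9:  IN={a:+, f:-; rest ⊤}  OUT={a:+, f:-; rest ⊤}

Merge at B0 (entry node, so the boundary value (all ⊤) is joined with the incoming edge(s)): IN[B0] = (all ⊤) ⊔ OUT[B2] = {a: ⊤, b: ⊤, c: ⊤, d: ⊤, e: ⊤, f: ⊤}
Applying B0's transfer function to that IN value gives OUT[B0] (row B0 above).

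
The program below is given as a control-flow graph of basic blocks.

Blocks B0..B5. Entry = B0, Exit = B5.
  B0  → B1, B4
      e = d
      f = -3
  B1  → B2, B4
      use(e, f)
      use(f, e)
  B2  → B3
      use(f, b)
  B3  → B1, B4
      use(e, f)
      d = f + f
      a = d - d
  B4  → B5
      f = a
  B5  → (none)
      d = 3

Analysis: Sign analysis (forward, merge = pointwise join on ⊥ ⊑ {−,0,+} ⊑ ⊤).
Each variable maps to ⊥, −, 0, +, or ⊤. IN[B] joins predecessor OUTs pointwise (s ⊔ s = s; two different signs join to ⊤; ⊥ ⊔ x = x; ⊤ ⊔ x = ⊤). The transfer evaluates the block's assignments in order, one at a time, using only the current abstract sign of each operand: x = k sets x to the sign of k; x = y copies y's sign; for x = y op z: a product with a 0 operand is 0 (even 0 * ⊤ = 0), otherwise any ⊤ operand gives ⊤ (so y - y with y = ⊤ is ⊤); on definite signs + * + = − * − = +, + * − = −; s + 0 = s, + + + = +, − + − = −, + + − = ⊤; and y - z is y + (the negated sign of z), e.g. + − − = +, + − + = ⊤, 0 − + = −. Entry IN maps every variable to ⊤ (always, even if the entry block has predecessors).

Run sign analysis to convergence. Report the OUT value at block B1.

Answer: {a: ⊤, b: ⊤, c: ⊤, d: ⊤, e: ⊤, f: -}

Working:
Per-block solution:
  B0:   IN=(all ⊤)   OUT={f:-; rest ⊤}
  B1:   IN={f:-; rest ⊤}   OUT={f:-; rest ⊤}
  B2:   IN={f:-; rest ⊤}   OUT={f:-; rest ⊤}
  B3:   IN={f:-; rest ⊤}   OUT={d:-, f:-; rest ⊤}
  B4:   IN={f:-; rest ⊤}   OUT=(all ⊤)
  B5:   IN=(all ⊤)   OUT={d:+; rest ⊤}

Merge at B1: IN[B1] = OUT[B0] ⊔ OUT[B3] = {a: ⊤, b: ⊤, c: ⊤, d: ⊤, e: ⊤, f: -}
Applying B1's transfer function to that IN value gives OUT[B1] (row B1 above).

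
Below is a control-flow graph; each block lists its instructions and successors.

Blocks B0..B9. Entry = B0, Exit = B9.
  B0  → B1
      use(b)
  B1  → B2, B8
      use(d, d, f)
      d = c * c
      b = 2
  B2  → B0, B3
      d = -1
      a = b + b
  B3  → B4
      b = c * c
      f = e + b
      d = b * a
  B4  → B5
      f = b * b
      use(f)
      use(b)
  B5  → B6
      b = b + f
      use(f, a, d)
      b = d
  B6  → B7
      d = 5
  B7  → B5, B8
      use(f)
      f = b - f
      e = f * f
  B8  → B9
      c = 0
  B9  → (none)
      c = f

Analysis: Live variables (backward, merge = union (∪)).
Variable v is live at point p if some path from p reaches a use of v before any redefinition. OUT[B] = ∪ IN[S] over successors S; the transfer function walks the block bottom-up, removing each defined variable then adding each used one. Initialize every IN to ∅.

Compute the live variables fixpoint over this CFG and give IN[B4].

Per-block solution:
  B0:  IN={b, c, d, e, f}  OUT={c, d, e, f}
  B1:  IN={c, d, e, f}  OUT={b, c, e, f}
  B2:  IN={b, c, e, f}  OUT={a, b, c, d, e, f}
  B3:  IN={a, c, e}  OUT={a, b, d}
  B4:  IN={a, b, d}  OUT={a, b, d, f}
  B5:  IN={a, b, d, f}  OUT={a, b, f}
  B6:  IN={a, b, f}  OUT={a, b, d, f}
  B7:  IN={a, b, d, f}  OUT={a, b, d, f}
  B8:  IN={f}  OUT={f}
  B9:  IN={f}  OUT={}

Merge at B4: OUT[B4] = IN[B5] = {a, b, d, f}
Applying B4's transfer function to that OUT value gives IN[B4] (row B4 above).

Answer: {a, b, d}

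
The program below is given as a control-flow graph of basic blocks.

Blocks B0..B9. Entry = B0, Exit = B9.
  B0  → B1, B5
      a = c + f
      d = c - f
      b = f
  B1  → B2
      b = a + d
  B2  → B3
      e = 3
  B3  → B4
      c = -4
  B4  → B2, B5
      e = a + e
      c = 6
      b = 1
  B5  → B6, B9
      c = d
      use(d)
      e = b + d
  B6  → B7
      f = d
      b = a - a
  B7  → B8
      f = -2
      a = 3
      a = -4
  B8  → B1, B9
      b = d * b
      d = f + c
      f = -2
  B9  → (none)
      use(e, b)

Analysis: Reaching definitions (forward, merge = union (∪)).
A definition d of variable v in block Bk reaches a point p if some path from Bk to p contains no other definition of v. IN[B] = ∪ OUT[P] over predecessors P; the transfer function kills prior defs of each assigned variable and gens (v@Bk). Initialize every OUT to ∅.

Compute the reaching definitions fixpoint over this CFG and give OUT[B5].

Answer: {a@B0, a@B7, b@B0, b@B4, c@B5, d@B0, d@B8, e@B5, f@B8}

Trace:
Converged values:
  B0:  IN={}  OUT={a@B0, b@B0, d@B0}
  B1:  IN={a@B0, a@B7, b@B0, b@B8, c@B5, d@B0, d@B8, e@B5, f@B8}  OUT={a@B0, a@B7, b@B1, c@B5, d@B0, d@B8, e@B5, f@B8}
  B2:  IN={a@B0, a@B7, b@B1, b@B4, c@B4, c@B5, d@B0, d@B8, e@B4, e@B5, f@B8}  OUT={a@B0, a@B7, b@B1, b@B4, c@B4, c@B5, d@B0, d@B8, e@B2, f@B8}
  B3:  IN={a@B0, a@B7, b@B1, b@B4, c@B4, c@B5, d@B0, d@B8, e@B2, f@B8}  OUT={a@B0, a@B7, b@B1, b@B4, c@B3, d@B0, d@B8, e@B2, f@B8}
  B4:  IN={a@B0, a@B7, b@B1, b@B4, c@B3, d@B0, d@B8, e@B2, f@B8}  OUT={a@B0, a@B7, b@B4, c@B4, d@B0, d@B8, e@B4, f@B8}
  B5:  IN={a@B0, a@B7, b@B0, b@B4, c@B4, d@B0, d@B8, e@B4, f@B8}  OUT={a@B0, a@B7, b@B0, b@B4, c@B5, d@B0, d@B8, e@B5, f@B8}
  B6:  IN={a@B0, a@B7, b@B0, b@B4, c@B5, d@B0, d@B8, e@B5, f@B8}  OUT={a@B0, a@B7, b@B6, c@B5, d@B0, d@B8, e@B5, f@B6}
  B7:  IN={a@B0, a@B7, b@B6, c@B5, d@B0, d@B8, e@B5, f@B6}  OUT={a@B7, b@B6, c@B5, d@B0, d@B8, e@B5, f@B7}
  B8:  IN={a@B7, b@B6, c@B5, d@B0, d@B8, e@B5, f@B7}  OUT={a@B7, b@B8, c@B5, d@B8, e@B5, f@B8}
  B9:  IN={a@B0, a@B7, b@B0, b@B4, b@B8, c@B5, d@B0, d@B8, e@B5, f@B8}  OUT={a@B0, a@B7, b@B0, b@B4, b@B8, c@B5, d@B0, d@B8, e@B5, f@B8}

Merge at B5: IN[B5] = OUT[B0] ⊔ OUT[B4] = {a@B0, a@B7, b@B0, b@B4, c@B4, d@B0, d@B8, e@B4, f@B8}
Applying B5's transfer function to that IN value gives OUT[B5] (row B5 above).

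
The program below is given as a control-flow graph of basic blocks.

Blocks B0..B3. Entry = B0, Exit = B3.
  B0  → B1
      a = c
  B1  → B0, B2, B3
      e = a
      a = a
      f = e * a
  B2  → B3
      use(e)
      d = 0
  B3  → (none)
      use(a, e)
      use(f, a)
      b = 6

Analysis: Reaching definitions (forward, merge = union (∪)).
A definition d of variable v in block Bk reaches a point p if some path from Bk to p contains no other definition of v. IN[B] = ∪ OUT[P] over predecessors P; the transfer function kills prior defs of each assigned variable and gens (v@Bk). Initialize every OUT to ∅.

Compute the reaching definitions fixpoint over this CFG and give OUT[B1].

Converged values:
  B0: | IN={a@B1, e@B1, f@B1} | OUT={a@B0, e@B1, f@B1}
  B1: | IN={a@B0, e@B1, f@B1} | OUT={a@B1, e@B1, f@B1}
  B2: | IN={a@B1, e@B1, f@B1} | OUT={a@B1, d@B2, e@B1, f@B1}
  B3: | IN={a@B1, d@B2, e@B1, f@B1} | OUT={a@B1, b@B3, d@B2, e@B1, f@B1}

Merge at B1: IN[B1] = OUT[B0] = {a@B0, e@B1, f@B1}
Applying B1's transfer function to that IN value gives OUT[B1] (row B1 above).

Answer: {a@B1, e@B1, f@B1}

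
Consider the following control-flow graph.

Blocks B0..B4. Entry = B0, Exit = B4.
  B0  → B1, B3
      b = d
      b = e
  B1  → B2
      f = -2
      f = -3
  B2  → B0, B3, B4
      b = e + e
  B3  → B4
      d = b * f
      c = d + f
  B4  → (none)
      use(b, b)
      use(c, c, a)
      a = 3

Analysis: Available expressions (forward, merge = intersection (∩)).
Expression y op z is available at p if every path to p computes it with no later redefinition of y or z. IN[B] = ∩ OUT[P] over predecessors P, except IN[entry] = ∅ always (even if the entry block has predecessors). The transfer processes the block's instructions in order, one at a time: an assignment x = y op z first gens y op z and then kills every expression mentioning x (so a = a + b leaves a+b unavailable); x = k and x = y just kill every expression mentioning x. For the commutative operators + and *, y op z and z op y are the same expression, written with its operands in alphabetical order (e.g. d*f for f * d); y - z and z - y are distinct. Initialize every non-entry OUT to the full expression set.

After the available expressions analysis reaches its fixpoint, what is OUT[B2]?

Fixpoint table:
  B0:  IN={}  OUT={}
  B1:  IN={}  OUT={}
  B2:  IN={}  OUT={e+e}
  B3:  IN={}  OUT={b*f, d+f}
  B4:  IN={}  OUT={}

Merge at B2: IN[B2] = OUT[B1] = {}
Applying B2's transfer function to that IN value gives OUT[B2] (row B2 above).

Answer: {e+e}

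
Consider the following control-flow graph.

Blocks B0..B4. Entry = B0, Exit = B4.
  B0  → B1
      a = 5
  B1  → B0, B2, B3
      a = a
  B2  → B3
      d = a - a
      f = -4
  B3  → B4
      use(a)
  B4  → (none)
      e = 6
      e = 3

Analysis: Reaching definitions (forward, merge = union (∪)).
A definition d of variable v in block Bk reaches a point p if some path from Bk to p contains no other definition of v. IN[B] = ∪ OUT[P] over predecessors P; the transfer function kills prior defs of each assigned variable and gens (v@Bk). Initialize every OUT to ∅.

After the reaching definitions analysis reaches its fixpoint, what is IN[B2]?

Answer: {a@B1}

Trace:
Fixpoint table:
  B0: | IN={a@B1} | OUT={a@B0}
  B1: | IN={a@B0} | OUT={a@B1}
  B2: | IN={a@B1} | OUT={a@B1, d@B2, f@B2}
  B3: | IN={a@B1, d@B2, f@B2} | OUT={a@B1, d@B2, f@B2}
  B4: | IN={a@B1, d@B2, f@B2} | OUT={a@B1, d@B2, e@B4, f@B2}

Merge at B2: IN[B2] = OUT[B1] = {a@B1}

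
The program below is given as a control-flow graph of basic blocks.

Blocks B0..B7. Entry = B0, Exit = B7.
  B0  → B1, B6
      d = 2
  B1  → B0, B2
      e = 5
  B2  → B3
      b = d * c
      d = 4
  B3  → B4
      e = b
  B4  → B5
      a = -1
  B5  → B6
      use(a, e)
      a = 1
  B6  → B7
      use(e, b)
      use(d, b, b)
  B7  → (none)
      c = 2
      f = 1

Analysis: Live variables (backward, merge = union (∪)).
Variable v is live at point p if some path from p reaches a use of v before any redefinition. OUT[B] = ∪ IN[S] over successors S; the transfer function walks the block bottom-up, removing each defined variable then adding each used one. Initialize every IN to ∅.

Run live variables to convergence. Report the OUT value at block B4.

Fixpoint table:
  B0: | IN={b, c, e} | OUT={b, c, d, e}
  B1: | IN={b, c, d} | OUT={b, c, d, e}
  B2: | IN={c, d} | OUT={b, d}
  B3: | IN={b, d} | OUT={b, d, e}
  B4: | IN={b, d, e} | OUT={a, b, d, e}
  B5: | IN={a, b, d, e} | OUT={b, d, e}
  B6: | IN={b, d, e} | OUT={}
  B7: | IN={} | OUT={}

Merge at B4: OUT[B4] = IN[B5] = {a, b, d, e}

Answer: {a, b, d, e}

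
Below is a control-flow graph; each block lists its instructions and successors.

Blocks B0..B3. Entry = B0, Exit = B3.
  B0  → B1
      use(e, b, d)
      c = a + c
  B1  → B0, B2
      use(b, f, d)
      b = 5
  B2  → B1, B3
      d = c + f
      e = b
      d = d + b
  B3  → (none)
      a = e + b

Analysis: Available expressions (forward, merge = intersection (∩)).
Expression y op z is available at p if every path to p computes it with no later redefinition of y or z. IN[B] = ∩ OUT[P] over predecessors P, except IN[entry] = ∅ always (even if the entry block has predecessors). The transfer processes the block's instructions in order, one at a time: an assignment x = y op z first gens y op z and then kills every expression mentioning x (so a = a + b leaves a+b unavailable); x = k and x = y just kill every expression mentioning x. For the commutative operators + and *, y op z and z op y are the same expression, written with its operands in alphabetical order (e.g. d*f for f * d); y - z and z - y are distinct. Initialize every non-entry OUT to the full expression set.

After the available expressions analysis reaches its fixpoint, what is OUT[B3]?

Answer: {b+e, c+f}

Trace:
Converged values:
  B0:  IN={}  OUT={}
  B1:  IN={}  OUT={}
  B2:  IN={}  OUT={c+f}
  B3:  IN={c+f}  OUT={b+e, c+f}

Merge at B3: IN[B3] = OUT[B2] = {c+f}
Applying B3's transfer function to that IN value gives OUT[B3] (row B3 above).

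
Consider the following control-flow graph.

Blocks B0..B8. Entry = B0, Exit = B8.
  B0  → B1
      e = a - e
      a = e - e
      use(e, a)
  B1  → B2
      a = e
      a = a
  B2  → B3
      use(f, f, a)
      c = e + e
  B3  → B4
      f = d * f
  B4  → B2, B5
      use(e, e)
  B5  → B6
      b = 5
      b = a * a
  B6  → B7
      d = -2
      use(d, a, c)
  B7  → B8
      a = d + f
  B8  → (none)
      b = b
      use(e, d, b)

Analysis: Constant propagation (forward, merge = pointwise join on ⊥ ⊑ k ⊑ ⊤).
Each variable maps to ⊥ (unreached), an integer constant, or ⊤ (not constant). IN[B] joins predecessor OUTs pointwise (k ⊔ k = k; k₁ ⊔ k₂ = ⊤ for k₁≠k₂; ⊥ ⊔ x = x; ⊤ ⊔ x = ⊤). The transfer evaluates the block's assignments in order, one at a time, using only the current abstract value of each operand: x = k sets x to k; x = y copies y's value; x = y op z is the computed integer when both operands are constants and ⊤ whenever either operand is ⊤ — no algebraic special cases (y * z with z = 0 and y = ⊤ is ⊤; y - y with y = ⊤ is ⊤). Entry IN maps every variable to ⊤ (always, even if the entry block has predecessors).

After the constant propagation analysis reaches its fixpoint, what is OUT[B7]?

Answer: {a: ⊤, b: ⊤, c: ⊤, d: -2, e: ⊤, f: ⊤}

Working:
Fixpoint table:
  B0: | IN=(all ⊤) | OUT=(all ⊤)
  B1: | IN=(all ⊤) | OUT=(all ⊤)
  B2: | IN=(all ⊤) | OUT=(all ⊤)
  B3: | IN=(all ⊤) | OUT=(all ⊤)
  B4: | IN=(all ⊤) | OUT=(all ⊤)
  B5: | IN=(all ⊤) | OUT=(all ⊤)
  B6: | IN=(all ⊤) | OUT={d:-2; rest ⊤}
  B7: | IN={d:-2; rest ⊤} | OUT={d:-2; rest ⊤}
  B8: | IN={d:-2; rest ⊤} | OUT={d:-2; rest ⊤}

Merge at B7: IN[B7] = OUT[B6] = {a: ⊤, b: ⊤, c: ⊤, d: -2, e: ⊤, f: ⊤}
Applying B7's transfer function to that IN value gives OUT[B7] (row B7 above).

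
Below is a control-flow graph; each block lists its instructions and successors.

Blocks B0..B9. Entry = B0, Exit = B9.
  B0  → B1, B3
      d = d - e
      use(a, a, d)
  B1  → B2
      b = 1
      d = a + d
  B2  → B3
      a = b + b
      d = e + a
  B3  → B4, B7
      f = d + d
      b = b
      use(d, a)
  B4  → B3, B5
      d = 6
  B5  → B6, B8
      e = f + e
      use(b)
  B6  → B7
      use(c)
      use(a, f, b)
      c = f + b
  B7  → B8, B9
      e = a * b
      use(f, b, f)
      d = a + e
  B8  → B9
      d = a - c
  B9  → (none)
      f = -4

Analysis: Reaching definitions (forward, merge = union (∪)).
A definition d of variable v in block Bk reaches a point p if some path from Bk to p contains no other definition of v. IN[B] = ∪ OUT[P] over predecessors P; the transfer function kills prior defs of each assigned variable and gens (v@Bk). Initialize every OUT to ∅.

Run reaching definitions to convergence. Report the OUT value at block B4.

Converged values:
  B0:   IN={}   OUT={d@B0}
  B1:   IN={d@B0}   OUT={b@B1, d@B1}
  B2:   IN={b@B1, d@B1}   OUT={a@B2, b@B1, d@B2}
  B3:   IN={a@B2, b@B1, b@B3, d@B0, d@B2, d@B4, f@B3}   OUT={a@B2, b@B3, d@B0, d@B2, d@B4, f@B3}
  B4:   IN={a@B2, b@B3, d@B0, d@B2, d@B4, f@B3}   OUT={a@B2, b@B3, d@B4, f@B3}
  B5:   IN={a@B2, b@B3, d@B4, f@B3}   OUT={a@B2, b@B3, d@B4, e@B5, f@B3}
  B6:   IN={a@B2, b@B3, d@B4, e@B5, f@B3}   OUT={a@B2, b@B3, c@B6, d@B4, e@B5, f@B3}
  B7:   IN={a@B2, b@B3, c@B6, d@B0, d@B2, d@B4, e@B5, f@B3}   OUT={a@B2, b@B3, c@B6, d@B7, e@B7, f@B3}
  B8:   IN={a@B2, b@B3, c@B6, d@B4, d@B7, e@B5, e@B7, f@B3}   OUT={a@B2, b@B3, c@B6, d@B8, e@B5, e@B7, f@B3}
  B9:   IN={a@B2, b@B3, c@B6, d@B7, d@B8, e@B5, e@B7, f@B3}   OUT={a@B2, b@B3, c@B6, d@B7, d@B8, e@B5, e@B7, f@B9}

Merge at B4: IN[B4] = OUT[B3] = {a@B2, b@B3, d@B0, d@B2, d@B4, f@B3}
Applying B4's transfer function to that IN value gives OUT[B4] (row B4 above).

Answer: {a@B2, b@B3, d@B4, f@B3}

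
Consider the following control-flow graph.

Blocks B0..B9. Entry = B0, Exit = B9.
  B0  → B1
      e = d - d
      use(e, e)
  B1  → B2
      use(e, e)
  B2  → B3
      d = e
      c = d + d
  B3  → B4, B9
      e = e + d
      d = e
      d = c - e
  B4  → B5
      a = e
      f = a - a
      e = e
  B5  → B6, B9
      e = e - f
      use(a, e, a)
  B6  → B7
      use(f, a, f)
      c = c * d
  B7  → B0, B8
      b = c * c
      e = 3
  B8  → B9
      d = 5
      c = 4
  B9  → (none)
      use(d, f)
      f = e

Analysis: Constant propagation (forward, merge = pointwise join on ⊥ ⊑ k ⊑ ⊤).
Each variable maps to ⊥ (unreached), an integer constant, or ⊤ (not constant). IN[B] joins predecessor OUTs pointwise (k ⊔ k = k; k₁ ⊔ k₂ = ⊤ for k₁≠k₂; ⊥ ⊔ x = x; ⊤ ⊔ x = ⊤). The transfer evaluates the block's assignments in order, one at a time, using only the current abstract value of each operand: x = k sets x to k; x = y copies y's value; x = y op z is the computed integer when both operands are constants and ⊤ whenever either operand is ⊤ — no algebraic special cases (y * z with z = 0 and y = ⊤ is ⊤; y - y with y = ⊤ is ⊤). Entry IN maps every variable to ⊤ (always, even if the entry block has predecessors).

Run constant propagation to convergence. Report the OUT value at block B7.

Converged values:
  B0: | IN=(all ⊤) | OUT=(all ⊤)
  B1: | IN=(all ⊤) | OUT=(all ⊤)
  B2: | IN=(all ⊤) | OUT=(all ⊤)
  B3: | IN=(all ⊤) | OUT=(all ⊤)
  B4: | IN=(all ⊤) | OUT=(all ⊤)
  B5: | IN=(all ⊤) | OUT=(all ⊤)
  B6: | IN=(all ⊤) | OUT=(all ⊤)
  B7: | IN=(all ⊤) | OUT={e:3; rest ⊤}
  B8: | IN={e:3; rest ⊤} | OUT={c:4, d:5, e:3; rest ⊤}
  B9: | IN=(all ⊤) | OUT=(all ⊤)

Merge at B7: IN[B7] = OUT[B6] = {a: ⊤, b: ⊤, c: ⊤, d: ⊤, e: ⊤, f: ⊤}
Applying B7's transfer function to that IN value gives OUT[B7] (row B7 above).

Answer: {a: ⊤, b: ⊤, c: ⊤, d: ⊤, e: 3, f: ⊤}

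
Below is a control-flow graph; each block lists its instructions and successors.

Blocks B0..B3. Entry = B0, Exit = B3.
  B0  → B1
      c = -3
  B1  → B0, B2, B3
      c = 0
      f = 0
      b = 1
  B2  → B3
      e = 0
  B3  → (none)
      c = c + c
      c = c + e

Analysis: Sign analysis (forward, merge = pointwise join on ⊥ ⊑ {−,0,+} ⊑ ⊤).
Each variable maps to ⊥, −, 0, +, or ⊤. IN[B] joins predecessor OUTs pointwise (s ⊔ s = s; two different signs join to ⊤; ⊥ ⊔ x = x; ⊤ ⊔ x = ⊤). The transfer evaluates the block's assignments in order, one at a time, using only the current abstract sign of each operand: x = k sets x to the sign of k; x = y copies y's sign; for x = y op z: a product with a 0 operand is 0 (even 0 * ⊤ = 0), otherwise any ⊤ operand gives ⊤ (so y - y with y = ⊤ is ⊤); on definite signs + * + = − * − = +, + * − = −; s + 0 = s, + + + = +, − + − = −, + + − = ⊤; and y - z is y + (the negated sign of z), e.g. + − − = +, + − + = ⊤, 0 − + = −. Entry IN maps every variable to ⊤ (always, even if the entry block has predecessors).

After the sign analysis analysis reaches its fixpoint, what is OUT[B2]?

Converged values:
  B0:  IN=(all ⊤)  OUT={c:-; rest ⊤}
  B1:  IN={c:-; rest ⊤}  OUT={b:+, c:0, f:0; rest ⊤}
  B2:  IN={b:+, c:0, f:0; rest ⊤}  OUT={b:+, c:0, e:0, f:0; rest ⊤}
  B3:  IN={b:+, c:0, f:0; rest ⊤}  OUT={b:+, f:0; rest ⊤}

Merge at B2: IN[B2] = OUT[B1] = {a: ⊤, b: +, c: 0, d: ⊤, e: ⊤, f: 0}
Applying B2's transfer function to that IN value gives OUT[B2] (row B2 above).

Answer: {a: ⊤, b: +, c: 0, d: ⊤, e: 0, f: 0}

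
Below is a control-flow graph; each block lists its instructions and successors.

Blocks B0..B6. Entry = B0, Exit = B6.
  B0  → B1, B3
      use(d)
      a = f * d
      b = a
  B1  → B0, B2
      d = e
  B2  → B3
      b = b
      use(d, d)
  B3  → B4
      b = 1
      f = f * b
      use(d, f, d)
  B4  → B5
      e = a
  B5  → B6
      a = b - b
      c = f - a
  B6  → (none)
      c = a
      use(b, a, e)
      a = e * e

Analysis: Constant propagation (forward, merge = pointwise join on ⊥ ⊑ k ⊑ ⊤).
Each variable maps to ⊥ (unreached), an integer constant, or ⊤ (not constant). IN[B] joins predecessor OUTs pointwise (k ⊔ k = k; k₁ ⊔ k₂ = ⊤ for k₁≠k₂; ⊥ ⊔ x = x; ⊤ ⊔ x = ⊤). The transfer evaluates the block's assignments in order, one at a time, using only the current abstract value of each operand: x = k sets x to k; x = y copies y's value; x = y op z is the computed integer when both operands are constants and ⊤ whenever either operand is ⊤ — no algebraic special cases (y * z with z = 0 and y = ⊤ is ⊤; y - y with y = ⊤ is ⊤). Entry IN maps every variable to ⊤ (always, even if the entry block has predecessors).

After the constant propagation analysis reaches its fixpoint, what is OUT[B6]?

Converged values:
  B0: | IN=(all ⊤) | OUT=(all ⊤)
  B1: | IN=(all ⊤) | OUT=(all ⊤)
  B2: | IN=(all ⊤) | OUT=(all ⊤)
  B3: | IN=(all ⊤) | OUT={b:1; rest ⊤}
  B4: | IN={b:1; rest ⊤} | OUT={b:1; rest ⊤}
  B5: | IN={b:1; rest ⊤} | OUT={a:0, b:1; rest ⊤}
  B6: | IN={a:0, b:1; rest ⊤} | OUT={b:1, c:0; rest ⊤}

Merge at B6: IN[B6] = OUT[B5] = {a: 0, b: 1, c: ⊤, d: ⊤, e: ⊤, f: ⊤}
Applying B6's transfer function to that IN value gives OUT[B6] (row B6 above).

Answer: {a: ⊤, b: 1, c: 0, d: ⊤, e: ⊤, f: ⊤}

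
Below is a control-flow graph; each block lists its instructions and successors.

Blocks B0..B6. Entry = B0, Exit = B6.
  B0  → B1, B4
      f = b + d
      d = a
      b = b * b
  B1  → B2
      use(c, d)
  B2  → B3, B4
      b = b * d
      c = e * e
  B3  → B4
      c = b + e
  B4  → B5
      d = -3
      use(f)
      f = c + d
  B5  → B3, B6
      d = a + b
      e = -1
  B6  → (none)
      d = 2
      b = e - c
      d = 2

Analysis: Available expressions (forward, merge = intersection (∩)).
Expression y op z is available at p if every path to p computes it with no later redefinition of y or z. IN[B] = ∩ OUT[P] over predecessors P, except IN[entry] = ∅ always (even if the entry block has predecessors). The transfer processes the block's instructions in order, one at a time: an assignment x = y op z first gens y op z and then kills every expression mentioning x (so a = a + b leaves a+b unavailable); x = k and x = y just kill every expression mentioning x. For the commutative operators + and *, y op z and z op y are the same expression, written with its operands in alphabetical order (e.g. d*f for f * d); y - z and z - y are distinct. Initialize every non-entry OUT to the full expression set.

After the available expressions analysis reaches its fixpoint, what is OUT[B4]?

Answer: {c+d}

Trace:
Fixpoint table:
  B0:   IN={}   OUT={}
  B1:   IN={}   OUT={}
  B2:   IN={}   OUT={e*e}
  B3:   IN={}   OUT={b+e}
  B4:   IN={}   OUT={c+d}
  B5:   IN={c+d}   OUT={a+b}
  B6:   IN={a+b}   OUT={e-c}

Merge at B4: IN[B4] = OUT[B0] ∩ OUT[B2] ∩ OUT[B3] = {}
Applying B4's transfer function to that IN value gives OUT[B4] (row B4 above).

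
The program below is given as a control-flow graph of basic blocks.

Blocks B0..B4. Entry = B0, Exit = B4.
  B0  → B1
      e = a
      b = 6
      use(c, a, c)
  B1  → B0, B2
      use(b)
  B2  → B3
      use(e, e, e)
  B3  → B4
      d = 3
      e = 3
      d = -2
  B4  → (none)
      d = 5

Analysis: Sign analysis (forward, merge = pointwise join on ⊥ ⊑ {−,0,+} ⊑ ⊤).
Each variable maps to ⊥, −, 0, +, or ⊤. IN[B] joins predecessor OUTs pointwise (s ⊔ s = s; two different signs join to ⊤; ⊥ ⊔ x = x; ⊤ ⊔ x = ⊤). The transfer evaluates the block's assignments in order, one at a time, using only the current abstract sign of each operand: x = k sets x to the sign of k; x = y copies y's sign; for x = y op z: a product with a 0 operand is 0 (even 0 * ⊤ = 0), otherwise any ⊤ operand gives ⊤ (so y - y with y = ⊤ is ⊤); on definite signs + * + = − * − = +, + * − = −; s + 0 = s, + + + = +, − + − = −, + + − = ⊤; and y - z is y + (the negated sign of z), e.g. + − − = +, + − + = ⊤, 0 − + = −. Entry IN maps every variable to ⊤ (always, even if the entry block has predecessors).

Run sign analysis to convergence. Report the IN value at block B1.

Converged values:
  B0:   IN=(all ⊤)   OUT={b:+; rest ⊤}
  B1:   IN={b:+; rest ⊤}   OUT={b:+; rest ⊤}
  B2:   IN={b:+; rest ⊤}   OUT={b:+; rest ⊤}
  B3:   IN={b:+; rest ⊤}   OUT={b:+, d:-, e:+; rest ⊤}
  B4:   IN={b:+, d:-, e:+; rest ⊤}   OUT={b:+, d:+, e:+; rest ⊤}

Merge at B1: IN[B1] = OUT[B0] = {a: ⊤, b: +, c: ⊤, d: ⊤, e: ⊤, f: ⊤}

Answer: {a: ⊤, b: +, c: ⊤, d: ⊤, e: ⊤, f: ⊤}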